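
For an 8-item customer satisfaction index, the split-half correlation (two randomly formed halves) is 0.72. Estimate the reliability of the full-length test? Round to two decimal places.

The full test is twice the length of either half (n = 2).
r_full = 2(0.72) / (1 + 0.72)
r_full = 1.4400 / 1.7200 ≈ 0.8372

0.84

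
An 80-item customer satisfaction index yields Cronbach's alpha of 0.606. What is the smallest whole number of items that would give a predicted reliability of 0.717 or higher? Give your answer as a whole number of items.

n = 0.717(1 − 0.606) / [0.606(1 − 0.717)]
  = 0.282498 / 0.171498 = 1.6472
1.6472 × 80 = 131.78 → 132 items

132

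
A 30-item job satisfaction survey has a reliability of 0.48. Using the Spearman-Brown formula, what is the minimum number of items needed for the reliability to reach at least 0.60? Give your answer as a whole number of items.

49

Spearman-Brown solved for the length factor n:
n = r_target (1 − r_old) / [ r_old (1 − r_target) ]
n = 0.60 × (1 − 0.48) / [ 0.48 × (1 − 0.60) ]
n = 0.3120 / 0.1920 ≈ 1.6250
Items needed = n × 30 = 1.6250 × 30 ≈ 48.75 → round up to 49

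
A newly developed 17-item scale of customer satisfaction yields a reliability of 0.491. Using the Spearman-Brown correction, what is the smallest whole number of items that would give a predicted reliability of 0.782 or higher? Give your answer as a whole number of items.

64

Rearranging the Spearman-Brown formula for n,
n = r*(1 − r) / [ r (1 − r*) ]
n = [0.782 × 0.509] / [0.491 × 0.218]
n = 0.398038 / 0.107038 ≈ 3.7187
Items needed = n × 17 = 3.7187 × 17 ≈ 63.22 → round up to 64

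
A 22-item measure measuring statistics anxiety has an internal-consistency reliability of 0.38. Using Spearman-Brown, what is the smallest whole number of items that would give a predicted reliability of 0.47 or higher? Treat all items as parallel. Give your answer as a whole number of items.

32

Spearman-Brown solved for the length factor n:
n = r_target (1 − r_old) / [ r_old (1 − r_target) ]
n = 0.47(1 − 0.38) / [0.38(1 − 0.47)]
  = 0.2914 / 0.2014 = 1.4469
1.4469 × 22 = 31.83 → 32 items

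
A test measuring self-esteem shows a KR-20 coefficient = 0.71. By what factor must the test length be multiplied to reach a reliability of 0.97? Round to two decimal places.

n = 0.97 × (1 − 0.71) / [ 0.71 × (1 − 0.97) ]
n = 0.2813 / 0.0213 ≈ 13.2066

13.21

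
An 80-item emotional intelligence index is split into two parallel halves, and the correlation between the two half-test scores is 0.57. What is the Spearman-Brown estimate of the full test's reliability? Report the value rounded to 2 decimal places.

0.73

Apply the Spearman-Brown correction with n = 2:
r_full = 2(0.57) / (1 + 0.57)
       = 1.1400 / 1.5700 = 0.7261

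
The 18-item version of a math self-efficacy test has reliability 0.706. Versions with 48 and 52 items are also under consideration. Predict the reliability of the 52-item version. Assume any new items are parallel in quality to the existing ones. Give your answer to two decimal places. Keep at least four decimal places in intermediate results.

0.87

Only the ratio of lengths matters: n = 52/18 = 2.8889
r_{52} = n·r / (1 + (n − 1)·r) = 2.0396 / 2.3336 ≈ 0.8740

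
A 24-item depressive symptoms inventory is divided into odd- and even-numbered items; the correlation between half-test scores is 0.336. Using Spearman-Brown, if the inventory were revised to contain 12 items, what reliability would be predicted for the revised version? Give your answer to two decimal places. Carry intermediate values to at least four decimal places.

Full-test reliability from the split-half r: r_full = 2(0.336)/(1 + 0.336) = 0.5030
Length factor from 24 to 12 items: n = 12/24 = 0.5000
r_new = n·r_full / (1 + (n − 1)·r_full) = 0.2515 / 0.7485 ≈ 0.3360

0.34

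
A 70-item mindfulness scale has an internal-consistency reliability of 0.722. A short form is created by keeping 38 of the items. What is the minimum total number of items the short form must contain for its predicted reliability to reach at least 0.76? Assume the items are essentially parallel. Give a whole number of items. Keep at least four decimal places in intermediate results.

First, r for the 38-item form: n = 38/70 = 0.5429, so r_38 = 0.5429·0.722/(1 + (0.5429 − 1)·0.722) = 0.5851
Then solve for n' with r_old = 0.5851, r_target = 0.76: n' = 0.76(1 − 0.5851)/[0.5851(1 − 0.76)] = 2.2455
Items = 2.2455 × 38 ≈ 85.33 → 86

86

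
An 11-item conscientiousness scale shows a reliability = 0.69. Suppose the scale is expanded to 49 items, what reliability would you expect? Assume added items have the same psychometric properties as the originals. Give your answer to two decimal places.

0.91

The new length is 49/11 = 4.4545 times the old.
r_new = 4.4545·0.69 / [1 + (4.4545 − 1)·0.69]
     = 3.0736 / 3.3836 = 0.9084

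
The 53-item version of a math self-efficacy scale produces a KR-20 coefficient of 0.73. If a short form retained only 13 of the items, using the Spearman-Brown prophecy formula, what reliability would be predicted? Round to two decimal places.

0.40

Length ratio n = 13/53 = 0.2453
Spearman-Brown: r_new = n·r / (1 + (n − 1)·r)
r_new = (0.2453 × 0.73) / (1 + (0.2453 − 1) × 0.73)
r_new = 0.1791 / 0.4491 ≈ 0.3988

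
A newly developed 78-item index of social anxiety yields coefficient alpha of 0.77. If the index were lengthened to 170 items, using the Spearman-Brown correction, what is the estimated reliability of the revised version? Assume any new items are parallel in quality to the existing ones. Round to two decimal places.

0.88

n = 170/78 = 2.1795
By Spearman-Brown, r_new = n r / (1 + (n − 1) r).
r_new = (2.1795 × 0.77) / (1 + (2.1795 − 1) × 0.77)
     = 1.6782 / 1.9082 = 0.8795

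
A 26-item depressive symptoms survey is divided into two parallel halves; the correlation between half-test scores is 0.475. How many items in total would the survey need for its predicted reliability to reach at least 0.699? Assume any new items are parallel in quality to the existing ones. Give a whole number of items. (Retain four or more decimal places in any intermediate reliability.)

34

r_full = 2(0.475)/(1 + 0.475) = 0.6441
Solve Spearman-Brown for n: n = 0.699(1 − 0.6441) / [0.6441(1 − 0.699)] = 1.2832
Required items = 1.2832 × 26 = 33.36, so 34 items.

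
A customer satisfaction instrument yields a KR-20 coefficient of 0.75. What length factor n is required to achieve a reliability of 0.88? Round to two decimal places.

2.44

Spearman-Brown solved for the length factor n:
n = r_target (1 − r_old) / [ r_old (1 − r_target) ]
n = 0.88 × (1 − 0.75) / [ 0.75 × (1 − 0.88) ]
n = 0.2200 / 0.0900 ≈ 2.4444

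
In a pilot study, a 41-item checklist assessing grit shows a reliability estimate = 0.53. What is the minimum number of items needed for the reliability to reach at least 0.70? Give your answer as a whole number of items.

85

Invert Spearman-Brown to solve for n:
n = r_target (1 − r_old) / [ r_old (1 − r_target) ]
n = [0.70 × 0.47] / [0.53 × 0.30]
  = 0.3290 / 0.1590 = 2.0692
2.0692 × 41 = 84.84 → 85 items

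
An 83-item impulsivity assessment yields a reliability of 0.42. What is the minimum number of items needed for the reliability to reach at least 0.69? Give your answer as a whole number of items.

256

n = 0.69(1 − 0.42) / [0.42(1 − 0.69)]
n = 0.4002 / 0.1302 ≈ 3.0737
Items needed = n × 83 = 3.0737 × 83 ≈ 255.12 → round up to 256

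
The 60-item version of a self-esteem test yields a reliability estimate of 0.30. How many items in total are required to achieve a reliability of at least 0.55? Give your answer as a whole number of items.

Spearman-Brown solved for the length factor n:
n = r_target (1 − r_old) / [ r_old (1 − r_target) ]
n = 0.55 × (1 − 0.30) / [ 0.30 × (1 − 0.55) ]
  = 0.3850 / 0.1350 = 2.8519
2.8519 × 60 = 171.11 → 172 items

172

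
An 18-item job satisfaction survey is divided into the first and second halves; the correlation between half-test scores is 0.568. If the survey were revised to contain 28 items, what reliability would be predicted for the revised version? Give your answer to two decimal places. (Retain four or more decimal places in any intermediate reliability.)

0.80

Spearman-Brown correction (n = 2): r_full = 2·0.568/(1 + 0.568) = 0.7245
Then adjust to 28 items: n = 28/18 = 1.5556
r_new = n·r_full / (1 + (n − 1)·r_full) = 1.1270 / 1.4025 ≈ 0.8036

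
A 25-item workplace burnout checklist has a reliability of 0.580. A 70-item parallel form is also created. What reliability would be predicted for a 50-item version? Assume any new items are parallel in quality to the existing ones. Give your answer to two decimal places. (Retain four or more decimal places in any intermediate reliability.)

0.73

The 70-item form is not needed; work directly from the 25-item form with n = 50/25 = 2.0000.
r_{50} = n·r / (1 + (n − 1)·r) = 1.1600 / 1.5800 ≈ 0.7342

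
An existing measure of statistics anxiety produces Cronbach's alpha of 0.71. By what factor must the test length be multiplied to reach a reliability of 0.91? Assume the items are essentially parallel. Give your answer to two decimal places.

Invert Spearman-Brown to solve for n:
n = r*(1 − r) / [ r (1 − r*) ]
n = 0.91(1 − 0.71) / [0.71(1 − 0.91)]
  = 0.2639 / 0.0639 = 4.1299

4.13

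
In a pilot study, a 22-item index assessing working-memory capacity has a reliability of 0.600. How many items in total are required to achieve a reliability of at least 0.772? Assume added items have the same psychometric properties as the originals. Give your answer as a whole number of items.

50

n = 0.772 × (1 − 0.600) / [ 0.600 × (1 − 0.772) ]
  = 0.308800 / 0.136800 = 2.2573
Items needed = n × 22 = 2.2573 × 22 ≈ 49.66 → round up to 50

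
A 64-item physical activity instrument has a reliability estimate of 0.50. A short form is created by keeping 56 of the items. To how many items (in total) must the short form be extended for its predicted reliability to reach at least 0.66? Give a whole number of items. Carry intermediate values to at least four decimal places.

First, r for the 56-item form: n = 56/64 = 0.8750, so r_56 = 0.8750·0.50/(1 + (0.8750 − 1)·0.50) = 0.4667
Then solve for n' with r_old = 0.4667, r_target = 0.66: n' = 0.66(1 − 0.4667)/[0.4667(1 − 0.66)] = 2.2182
Items = 2.2182 × 56 ≈ 124.22 → 125

125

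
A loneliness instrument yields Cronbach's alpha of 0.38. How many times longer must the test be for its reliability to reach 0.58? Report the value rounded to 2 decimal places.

n = [0.58 × 0.62] / [0.38 × 0.42]
n = 0.3596 / 0.1596 ≈ 2.2531

2.25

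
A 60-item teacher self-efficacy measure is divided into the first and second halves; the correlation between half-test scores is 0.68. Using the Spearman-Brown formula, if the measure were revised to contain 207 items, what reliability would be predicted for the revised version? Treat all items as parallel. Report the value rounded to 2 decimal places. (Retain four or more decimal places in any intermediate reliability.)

First correct the split-half correlation to full-test reliability: r_full = 2 × 0.68 / (1 + 0.68) ≈ 0.8095
Then adjust to 207 items: n = 207/60 = 3.4500
r_new = n·r_full / (1 + (n − 1)·r_full) = 2.7928 / 2.9833 ≈ 0.9361

0.94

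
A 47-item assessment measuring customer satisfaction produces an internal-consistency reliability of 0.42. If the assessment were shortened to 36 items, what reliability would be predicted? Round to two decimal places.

0.36

Length ratio n = 36/47 = 0.766
Spearman-Brown: r_new = n·r / (1 + (n − 1)·r)
r_new = (0.766 × 0.42) / (1 + (0.766 − 1) × 0.42)
     = 0.3217 / 0.9017 = 0.3568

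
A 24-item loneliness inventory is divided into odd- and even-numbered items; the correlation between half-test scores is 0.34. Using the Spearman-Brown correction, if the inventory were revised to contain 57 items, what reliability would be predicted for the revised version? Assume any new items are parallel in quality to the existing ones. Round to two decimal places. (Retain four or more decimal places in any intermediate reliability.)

0.71

Full-test reliability from the split-half r: r_full = 2(0.34)/(1 + 0.34) = 0.5075
Then adjust to 57 items: n = 57/24 = 2.3750
r_new = n·r_full / (1 + (n − 1)·r_full) = 1.2053 / 1.6978 ≈ 0.7099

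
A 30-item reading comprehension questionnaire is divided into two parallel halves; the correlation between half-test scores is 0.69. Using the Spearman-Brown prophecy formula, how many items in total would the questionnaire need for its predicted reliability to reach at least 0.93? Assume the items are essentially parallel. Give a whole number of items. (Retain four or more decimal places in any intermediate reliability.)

90

r_full = 2(0.69)/(1 + 0.69) = 0.8166
Solve Spearman-Brown for n: n = 0.93(1 − 0.8166) / [0.8166(1 − 0.93)] = 2.9838
Required items = 2.9838 × 30 = 89.51, so 90 items.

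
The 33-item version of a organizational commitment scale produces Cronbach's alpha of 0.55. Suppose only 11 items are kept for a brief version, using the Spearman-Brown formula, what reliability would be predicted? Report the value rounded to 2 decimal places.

The new length is 11/33 = 0.3333 times the old.
r_new = (0.3333 × 0.55) / (1 + (0.3333 − 1) × 0.55)
r_new = 0.1833 / 0.6333 ≈ 0.2894

0.29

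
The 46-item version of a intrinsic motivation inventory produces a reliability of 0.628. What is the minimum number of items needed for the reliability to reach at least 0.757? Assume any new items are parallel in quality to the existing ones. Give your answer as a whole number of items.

85

Rearranging the Spearman-Brown formula for n,
n = r*(1 − r) / [ r (1 − r*) ]
n = [0.757 × 0.372] / [0.628 × 0.243]
n = 0.281604 / 0.152604 ≈ 1.8453
1.8453 × 46 = 84.88 → 85 items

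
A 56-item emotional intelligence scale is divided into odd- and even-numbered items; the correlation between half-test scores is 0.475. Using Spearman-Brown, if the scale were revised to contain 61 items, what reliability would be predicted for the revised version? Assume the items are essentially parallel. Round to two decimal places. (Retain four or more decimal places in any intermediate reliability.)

First correct the split-half correlation to full-test reliability: r_full = 2 × 0.475 / (1 + 0.475) ≈ 0.6441
Length factor from 56 to 61 items: n = 61/56 = 1.0893
r_new = n·r_full / (1 + (n − 1)·r_full) = 0.7016 / 1.0575 ≈ 0.6635

0.66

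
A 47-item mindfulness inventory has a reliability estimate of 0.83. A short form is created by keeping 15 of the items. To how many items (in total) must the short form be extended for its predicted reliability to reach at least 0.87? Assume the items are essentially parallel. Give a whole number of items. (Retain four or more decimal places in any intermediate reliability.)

65

First, r for the 15-item form: n = 15/47 = 0.3191, so r_15 = 0.3191·0.83/(1 + (0.3191 − 1)·0.83) = 0.6091
Length factor from the short form to reach 0.87: n' = 0.87(1 − 0.6091) / [0.6091(1 − 0.87)] ≈ 4.2949
Items = 4.2949 × 15 ≈ 64.42 → 65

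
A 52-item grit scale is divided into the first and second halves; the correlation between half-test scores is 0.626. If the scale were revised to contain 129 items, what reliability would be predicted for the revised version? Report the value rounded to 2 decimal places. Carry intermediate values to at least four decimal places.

0.89

First correct the split-half correlation to full-test reliability: r_full = 2 × 0.626 / (1 + 0.626) ≈ 0.7700
Length factor from 52 to 129 items: n = 129/52 = 2.4808
r_new = n·r_full / (1 + (n − 1)·r_full) = 1.9102 / 2.1402 ≈ 0.8925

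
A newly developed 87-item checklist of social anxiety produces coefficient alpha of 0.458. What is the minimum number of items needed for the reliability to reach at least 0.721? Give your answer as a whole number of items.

267

n = 0.721 × (1 − 0.458) / [ 0.458 × (1 − 0.721) ]
n = 0.390782 / 0.127782 ≈ 3.0582
So the test needs 3.0582 × 87 ≈ 266.06 items; rounding up, 267.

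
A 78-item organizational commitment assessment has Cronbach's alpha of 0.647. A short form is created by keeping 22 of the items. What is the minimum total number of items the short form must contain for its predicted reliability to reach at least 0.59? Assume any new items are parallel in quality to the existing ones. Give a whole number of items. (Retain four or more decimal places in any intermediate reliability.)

First, r for the 22-item form: n = 22/78 = 0.2821, so r_22 = 0.2821·0.647/(1 + (0.2821 − 1)·0.647) = 0.3408
Then solve for n' with r_old = 0.3408, r_target = 0.59: n' = 0.59(1 − 0.3408)/[0.3408(1 − 0.59)] = 2.7835
Items = 2.7835 × 22 ≈ 61.24 → 62

62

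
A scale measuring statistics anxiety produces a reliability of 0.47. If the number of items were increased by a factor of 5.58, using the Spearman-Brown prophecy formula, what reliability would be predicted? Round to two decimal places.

0.83

r_new = (5.58 × 0.47) / (1 + (5.58 − 1) × 0.47)
     = 2.6226 / 3.1526 = 0.8319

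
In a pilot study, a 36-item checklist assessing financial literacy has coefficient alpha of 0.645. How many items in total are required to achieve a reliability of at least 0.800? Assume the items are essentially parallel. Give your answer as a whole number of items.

80

Invert Spearman-Brown to solve for n:
n = r_target (1 − r_old) / [ r_old (1 − r_target) ]
n = 0.800(1 − 0.645) / [0.645(1 − 0.800)]
n = 0.284000 / 0.129000 ≈ 2.2016
Items needed = n × 36 = 2.2016 × 36 ≈ 79.26 → round up to 80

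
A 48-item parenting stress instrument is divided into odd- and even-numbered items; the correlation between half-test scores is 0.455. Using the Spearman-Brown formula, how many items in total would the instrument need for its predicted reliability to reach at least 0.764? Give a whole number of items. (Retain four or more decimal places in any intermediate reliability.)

94

r_full = 2(0.455)/(1 + 0.455) = 0.6254
Solve Spearman-Brown for n: n = 0.764(1 − 0.6254) / [0.6254(1 − 0.764)] = 1.9391
Items = 1.9391 × 48 ≈ 93.08 → 94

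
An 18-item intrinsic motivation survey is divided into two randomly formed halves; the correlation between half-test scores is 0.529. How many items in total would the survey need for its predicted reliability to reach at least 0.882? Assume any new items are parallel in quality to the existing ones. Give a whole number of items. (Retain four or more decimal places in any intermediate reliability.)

60

Corrected full-test reliability: r_full = 2 × 0.529 / (1 + 0.529) ≈ 0.6920
Solve Spearman-Brown for n: n = 0.882(1 − 0.6920) / [0.6920(1 − 0.882)] = 3.3268
Required items = 3.3268 × 18 = 59.88, so 60 items.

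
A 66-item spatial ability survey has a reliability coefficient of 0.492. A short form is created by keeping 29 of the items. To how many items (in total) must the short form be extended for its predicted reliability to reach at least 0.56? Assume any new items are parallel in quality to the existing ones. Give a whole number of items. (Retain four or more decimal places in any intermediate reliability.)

87

First, r for the 29-item form: n = 29/66 = 0.4394, so r_29 = 0.4394·0.492/(1 + (0.4394 − 1)·0.492) = 0.2985
Then solve for n' with r_old = 0.2985, r_target = 0.56: n' = 0.56(1 − 0.2985)/[0.2985(1 − 0.56)] = 2.9910
Items = 2.9910 × 29 ≈ 86.74 → 87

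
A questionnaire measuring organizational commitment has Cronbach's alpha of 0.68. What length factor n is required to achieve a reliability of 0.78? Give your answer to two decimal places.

n = 0.78 × (1 − 0.68) / [ 0.68 × (1 − 0.78) ]
  = 0.2496 / 0.1496 = 1.6684

1.67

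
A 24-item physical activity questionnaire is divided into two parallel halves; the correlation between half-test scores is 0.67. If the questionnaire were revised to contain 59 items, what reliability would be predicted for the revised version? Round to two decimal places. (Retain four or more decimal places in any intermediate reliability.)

Full-test reliability from the split-half r: r_full = 2(0.67)/(1 + 0.67) = 0.8024
Length factor from 24 to 59 items: n = 59/24 = 2.4583
r_new = n·r_full / (1 + (n − 1)·r_full) = 1.9725 / 2.1701 ≈ 0.9089

0.91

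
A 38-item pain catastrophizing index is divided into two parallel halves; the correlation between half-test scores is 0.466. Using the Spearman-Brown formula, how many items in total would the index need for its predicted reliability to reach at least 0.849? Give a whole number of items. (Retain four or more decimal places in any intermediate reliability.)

123

r_full = 2(0.466)/(1 + 0.466) = 0.6357
Solve Spearman-Brown for n: n = 0.849(1 − 0.6357) / [0.6357(1 − 0.849)] = 3.2221
Required items = 3.2221 × 38 = 122.44, so 123 items.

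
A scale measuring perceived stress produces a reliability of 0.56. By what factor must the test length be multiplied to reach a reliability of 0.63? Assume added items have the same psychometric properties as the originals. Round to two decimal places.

1.34

Spearman-Brown solved for the length factor n:
n = r_target (1 − r_old) / [ r_old (1 − r_target) ]
n = [0.63 × 0.44] / [0.56 × 0.37]
  = 0.2772 / 0.2072 = 1.3378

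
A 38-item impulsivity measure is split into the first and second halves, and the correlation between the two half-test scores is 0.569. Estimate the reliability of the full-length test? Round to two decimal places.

0.73

Apply the Spearman-Brown correction with n = 2:
r_full = 2(0.569) / (1 + 0.569)
       = 1.1380 / 1.5690 = 0.7253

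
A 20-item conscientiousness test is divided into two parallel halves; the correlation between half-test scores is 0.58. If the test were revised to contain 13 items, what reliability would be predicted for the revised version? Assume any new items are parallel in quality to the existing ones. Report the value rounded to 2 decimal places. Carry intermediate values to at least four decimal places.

Full-test reliability from the split-half r: r_full = 2(0.58)/(1 + 0.58) = 0.7342
Then adjust to 13 items: n = 13/20 = 0.6500
r_new = n·r_full / (1 + (n − 1)·r_full) = 0.4772 / 0.7430 ≈ 0.6423

0.64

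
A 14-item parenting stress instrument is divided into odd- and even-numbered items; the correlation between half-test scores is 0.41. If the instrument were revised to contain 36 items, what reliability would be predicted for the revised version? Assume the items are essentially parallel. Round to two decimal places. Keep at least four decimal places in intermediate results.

0.78

Spearman-Brown correction (n = 2): r_full = 2·0.41/(1 + 0.41) = 0.5816
Then adjust to 36 items: n = 36/14 = 2.5714
r_new = n·r_full / (1 + (n − 1)·r_full) = 1.4955 / 1.9139 ≈ 0.7814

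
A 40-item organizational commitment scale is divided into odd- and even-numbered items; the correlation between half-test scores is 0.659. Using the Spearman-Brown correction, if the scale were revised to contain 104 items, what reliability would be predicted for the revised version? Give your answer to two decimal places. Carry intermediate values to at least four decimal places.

0.91

Full-test reliability from the split-half r: r_full = 2(0.659)/(1 + 0.659) = 0.7945
Length factor from 40 to 104 items: n = 104/40 = 2.6000
r_new = n·r_full / (1 + (n − 1)·r_full) = 2.0657 / 2.2712 ≈ 0.9095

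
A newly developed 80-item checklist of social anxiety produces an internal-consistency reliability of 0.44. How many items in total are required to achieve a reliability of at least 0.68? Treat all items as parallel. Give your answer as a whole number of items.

217

Spearman-Brown solved for the length factor n:
n = r*(1 − r) / [ r (1 − r*) ]
n = [0.68 × 0.56] / [0.44 × 0.32]
  = 0.3808 / 0.1408 = 2.7045
2.7045 × 80 = 216.36 → 217 items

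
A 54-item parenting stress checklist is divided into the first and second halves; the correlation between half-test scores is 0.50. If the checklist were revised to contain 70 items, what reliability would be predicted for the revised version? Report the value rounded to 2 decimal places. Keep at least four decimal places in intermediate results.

Full-test reliability from the split-half r: r_full = 2(0.50)/(1 + 0.50) = 0.6667
Length factor from 54 to 70 items: n = 70/54 = 1.2963
r_new = n·r_full / (1 + (n − 1)·r_full) = 0.8642 / 1.1975 ≈ 0.7217

0.72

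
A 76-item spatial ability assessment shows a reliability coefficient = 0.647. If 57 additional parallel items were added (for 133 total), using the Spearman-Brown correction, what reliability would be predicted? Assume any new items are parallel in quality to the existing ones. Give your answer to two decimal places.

0.76

n = 133/76 = 1.75
r_new = (1.75 × 0.647) / (1 + (1.75 − 1) × 0.647)
     = 1.1322 / 1.4852 = 0.7623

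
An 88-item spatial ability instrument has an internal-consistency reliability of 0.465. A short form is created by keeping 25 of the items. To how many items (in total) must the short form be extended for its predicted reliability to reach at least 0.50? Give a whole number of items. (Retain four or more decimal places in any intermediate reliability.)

Short-form reliability: n = 25/88 = 0.2841; r_25 = n·r/(1+(n−1)r) ≈ 0.1980
Then solve for n' with r_old = 0.1980, r_target = 0.50: n' = 0.50(1 − 0.1980)/[0.1980(1 − 0.50)] = 4.0505
Total items = 4.0505 × 25 = 101.26, rounded up to 102.

102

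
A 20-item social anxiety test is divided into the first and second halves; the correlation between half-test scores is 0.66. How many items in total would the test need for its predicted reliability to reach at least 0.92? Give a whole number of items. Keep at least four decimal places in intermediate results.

r_full = 2(0.66)/(1 + 0.66) = 0.7952
Solve Spearman-Brown for n: n = 0.92(1 − 0.7952) / [0.7952(1 − 0.92)] = 2.9618
Required items = 2.9618 × 20 = 59.24, so 60 items.

60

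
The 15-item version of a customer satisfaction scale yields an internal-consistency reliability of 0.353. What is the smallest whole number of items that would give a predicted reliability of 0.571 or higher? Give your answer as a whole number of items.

Rearranging the Spearman-Brown formula for n,
n = r_target (1 − r_old) / [ r_old (1 − r_target) ]
n = 0.571(1 − 0.353) / [0.353(1 − 0.571)]
  = 0.369437 / 0.151437 = 2.4395
2.4395 × 15 = 36.59 → 37 items

37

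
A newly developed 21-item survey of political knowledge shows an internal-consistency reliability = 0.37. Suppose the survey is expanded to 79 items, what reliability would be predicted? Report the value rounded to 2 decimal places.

Length ratio n = 79/21 = 3.7619
Spearman-Brown: r_new = n·r / (1 + (n − 1)·r)
r_new = 3.7619·0.37 / [1 + (3.7619 − 1)·0.37]
r_new = 1.3919 / 2.0219 ≈ 0.6884

0.69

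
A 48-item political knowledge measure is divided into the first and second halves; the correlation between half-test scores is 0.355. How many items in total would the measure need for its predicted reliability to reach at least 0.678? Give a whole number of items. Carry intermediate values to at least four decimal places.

Corrected full-test reliability: r_full = 2 × 0.355 / (1 + 0.355) ≈ 0.5240
n = r_tgt(1 − r_full) / [r_full(1 − r_tgt)] = 0.678 × 0.4760 / (0.5240 × 0.322) ≈ 1.9127
Required items = 1.9127 × 48 = 91.81, so 92 items.

92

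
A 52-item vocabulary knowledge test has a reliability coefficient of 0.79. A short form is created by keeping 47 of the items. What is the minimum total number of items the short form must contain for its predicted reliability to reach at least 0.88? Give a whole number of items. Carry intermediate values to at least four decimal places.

Short-form reliability: n = 47/52 = 0.9038; r_47 = n·r/(1+(n−1)r) ≈ 0.7727
Then solve for n' with r_old = 0.7727, r_target = 0.88: n' = 0.88(1 − 0.7727)/[0.7727(1 − 0.88)] = 2.1572
Items = 2.1572 × 47 ≈ 101.39 → 102

102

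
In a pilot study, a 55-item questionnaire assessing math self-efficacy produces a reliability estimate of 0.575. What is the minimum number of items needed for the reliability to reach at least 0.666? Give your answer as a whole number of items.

Rearranging the Spearman-Brown formula for n,
n = r_target (1 − r_old) / [ r_old (1 − r_target) ]
n = 0.666 × (1 − 0.575) / [ 0.575 × (1 − 0.666) ]
  = 0.283050 / 0.192050 = 1.4738
So the test needs 1.4738 × 55 ≈ 81.06 items; rounding up, 82.

82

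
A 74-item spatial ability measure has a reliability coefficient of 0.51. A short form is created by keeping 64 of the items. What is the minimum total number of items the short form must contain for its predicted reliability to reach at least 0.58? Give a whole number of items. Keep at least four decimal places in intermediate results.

First, r for the 64-item form: n = 64/74 = 0.8649, so r_64 = 0.8649·0.51/(1 + (0.8649 − 1)·0.51) = 0.4737
Length factor from the short form to reach 0.58: n' = 0.58(1 − 0.4737) / [0.4737(1 − 0.58)] ≈ 1.5343
Items = 1.5343 × 64 ≈ 98.20 → 99

99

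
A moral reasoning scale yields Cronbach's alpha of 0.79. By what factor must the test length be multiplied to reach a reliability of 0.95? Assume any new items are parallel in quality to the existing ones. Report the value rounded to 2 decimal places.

5.05

n = [0.95 × 0.21] / [0.79 × 0.05]
  = 0.1995 / 0.0395 = 5.0506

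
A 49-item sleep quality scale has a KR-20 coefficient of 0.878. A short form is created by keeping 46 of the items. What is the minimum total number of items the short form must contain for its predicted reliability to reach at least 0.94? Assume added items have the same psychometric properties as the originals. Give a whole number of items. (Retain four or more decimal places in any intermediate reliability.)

Short-form reliability: n = 46/49 = 0.9388; r_46 = n·r/(1+(n−1)r) ≈ 0.8711
Length factor from the short form to reach 0.94: n' = 0.94(1 − 0.8711) / [0.8711(1 − 0.94)] ≈ 2.3183
Items = 2.3183 × 46 ≈ 106.64 → 107

107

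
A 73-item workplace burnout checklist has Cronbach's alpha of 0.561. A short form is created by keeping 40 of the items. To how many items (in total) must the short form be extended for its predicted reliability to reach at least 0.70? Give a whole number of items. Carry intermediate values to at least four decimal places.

134

Short-form reliability: n = 40/73 = 0.5479; r_40 = n·r/(1+(n−1)r) ≈ 0.4118
Then solve for n' with r_old = 0.4118, r_target = 0.70: n' = 0.70(1 − 0.4118)/[0.4118(1 − 0.70)] = 3.3328
Total items = 3.3328 × 40 = 133.31, rounded up to 134.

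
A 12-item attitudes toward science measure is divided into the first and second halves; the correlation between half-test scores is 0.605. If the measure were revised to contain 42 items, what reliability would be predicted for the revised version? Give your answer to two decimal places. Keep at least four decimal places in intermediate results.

Spearman-Brown correction (n = 2): r_full = 2·0.605/(1 + 0.605) = 0.7539
Then adjust to 42 items: n = 42/12 = 3.5000
r_new = n·r_full / (1 + (n − 1)·r_full) = 2.6387 / 2.8847 ≈ 0.9147

0.91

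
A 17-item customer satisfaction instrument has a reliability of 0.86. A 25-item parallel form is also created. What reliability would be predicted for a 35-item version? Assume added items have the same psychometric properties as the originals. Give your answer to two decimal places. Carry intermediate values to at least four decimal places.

0.93

Only the ratio of lengths matters: n = 35/17 = 2.0588
r_{35} = n·r / (1 + (n − 1)·r) = 1.7706 / 1.9106 ≈ 0.9267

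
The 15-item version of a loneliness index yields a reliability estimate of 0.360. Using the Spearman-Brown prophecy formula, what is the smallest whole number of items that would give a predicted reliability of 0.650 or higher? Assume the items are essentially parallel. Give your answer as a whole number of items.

Rearranging the Spearman-Brown formula for n,
n = r_target (1 − r_old) / [ r_old (1 − r_target) ]
n = 0.650(1 − 0.360) / [0.360(1 − 0.650)]
  = 0.416000 / 0.126000 = 3.3016
3.3016 × 15 = 49.52 → 50 items

50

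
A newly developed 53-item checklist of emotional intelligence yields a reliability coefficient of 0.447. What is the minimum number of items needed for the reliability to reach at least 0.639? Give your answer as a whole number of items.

n = [0.639 × 0.553] / [0.447 × 0.361]
  = 0.353367 / 0.161367 = 2.1898
Items needed = n × 53 = 2.1898 × 53 ≈ 116.06 → round up to 117

117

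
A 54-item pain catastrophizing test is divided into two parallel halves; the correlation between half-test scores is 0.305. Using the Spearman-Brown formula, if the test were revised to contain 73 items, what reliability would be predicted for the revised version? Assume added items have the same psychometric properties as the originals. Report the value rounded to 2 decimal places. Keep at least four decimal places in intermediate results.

Full-test reliability from the split-half r: r_full = 2(0.305)/(1 + 0.305) = 0.4674
Then adjust to 73 items: n = 73/54 = 1.3519
r_new = n·r_full / (1 + (n − 1)·r_full) = 0.6319 / 1.1645 ≈ 0.5426

0.54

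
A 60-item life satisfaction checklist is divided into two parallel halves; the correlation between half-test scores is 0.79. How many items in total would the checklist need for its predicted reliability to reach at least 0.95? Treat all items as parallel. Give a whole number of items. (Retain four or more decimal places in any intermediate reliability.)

152

r_full = 2(0.79)/(1 + 0.79) = 0.8827
Solve Spearman-Brown for n: n = 0.95(1 − 0.8827) / [0.8827(1 − 0.95)] = 2.5249
Required items = 2.5249 × 60 = 151.49, so 152 items.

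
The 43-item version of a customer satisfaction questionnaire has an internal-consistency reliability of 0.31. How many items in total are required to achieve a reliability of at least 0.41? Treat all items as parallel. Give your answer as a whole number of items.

Invert Spearman-Brown to solve for n:
n = r*(1 − r) / [ r (1 − r*) ]
n = 0.41 × (1 − 0.31) / [ 0.31 × (1 − 0.41) ]
n = 0.2829 / 0.1829 ≈ 1.5467
So the test needs 1.5467 × 43 ≈ 66.51 items; rounding up, 67.

67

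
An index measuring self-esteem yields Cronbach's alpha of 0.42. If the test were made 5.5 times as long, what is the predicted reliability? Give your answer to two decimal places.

r_new = 5.5·0.42 / [1 + (5.5 − 1)·0.42]
     = 2.3100 / 2.8900 = 0.7993

0.80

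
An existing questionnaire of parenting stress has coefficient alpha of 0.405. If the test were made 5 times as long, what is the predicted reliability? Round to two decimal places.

0.77

Apply the Spearman-Brown prophecy formula, r' = nr / [1 + (n − 1)r]:
r_new = (5 × 0.405) / (1 + (5 − 1) × 0.405)
     = 2.0250 / 2.6200 = 0.7729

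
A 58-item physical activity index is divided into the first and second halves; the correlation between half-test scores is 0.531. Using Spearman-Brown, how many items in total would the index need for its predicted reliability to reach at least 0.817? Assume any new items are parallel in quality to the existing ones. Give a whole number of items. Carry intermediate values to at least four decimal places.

115

r_full = 2(0.531)/(1 + 0.531) = 0.6937
n = r_tgt(1 − r_full) / [r_full(1 − r_tgt)] = 0.817 × 0.3063 / (0.6937 × 0.183) ≈ 1.9713
Required items = 1.9713 × 58 = 114.34, so 115 items.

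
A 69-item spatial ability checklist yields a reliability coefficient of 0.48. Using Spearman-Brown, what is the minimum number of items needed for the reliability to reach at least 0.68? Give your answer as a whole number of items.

n = [0.68 × 0.52] / [0.48 × 0.32]
n = 0.3536 / 0.1536 ≈ 2.3021
2.3021 × 69 = 158.84 → 159 items

159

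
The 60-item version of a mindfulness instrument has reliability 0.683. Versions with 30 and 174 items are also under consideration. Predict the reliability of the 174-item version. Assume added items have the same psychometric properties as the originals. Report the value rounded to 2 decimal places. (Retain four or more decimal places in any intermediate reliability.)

0.86

The 30-item form is not needed; work directly from the 60-item form with n = 174/60 = 2.9000.
r_{174} = n·r / (1 + (n − 1)·r) = 1.9807 / 2.2977 ≈ 0.8620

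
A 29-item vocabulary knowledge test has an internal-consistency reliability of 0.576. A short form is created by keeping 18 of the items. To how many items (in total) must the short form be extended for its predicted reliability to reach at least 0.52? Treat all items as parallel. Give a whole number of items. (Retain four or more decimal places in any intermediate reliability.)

Short-form reliability: n = 18/29 = 0.6207; r_18 = n·r/(1+(n−1)r) ≈ 0.4575
Then solve for n' with r_old = 0.4575, r_target = 0.52: n' = 0.52(1 − 0.4575)/[0.4575(1 − 0.52)] = 1.2846
Total items = 1.2846 × 18 = 23.12, rounded up to 24.

24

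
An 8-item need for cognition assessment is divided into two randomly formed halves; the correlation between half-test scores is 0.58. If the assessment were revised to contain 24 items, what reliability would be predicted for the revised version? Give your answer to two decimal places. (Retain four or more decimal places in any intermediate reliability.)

First correct the split-half correlation to full-test reliability: r_full = 2 × 0.58 / (1 + 0.58) ≈ 0.7342
Length factor from 8 to 24 items: n = 24/8 = 3.0000
r_new = n·r_full / (1 + (n − 1)·r_full) = 2.2026 / 2.4684 ≈ 0.8923

0.89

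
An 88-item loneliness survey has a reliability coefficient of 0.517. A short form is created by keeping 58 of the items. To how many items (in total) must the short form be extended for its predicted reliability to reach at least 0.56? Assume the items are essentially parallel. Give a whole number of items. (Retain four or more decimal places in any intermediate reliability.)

Short-form reliability: n = 58/88 = 0.6591; r_58 = n·r/(1+(n−1)r) ≈ 0.4137
Length factor from the short form to reach 0.56: n' = 0.56(1 − 0.4137) / [0.4137(1 − 0.56)] ≈ 1.8037
Items = 1.8037 × 58 ≈ 104.61 → 105

105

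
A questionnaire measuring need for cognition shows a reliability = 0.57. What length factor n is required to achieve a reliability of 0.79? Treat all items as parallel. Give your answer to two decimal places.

n = 0.79(1 − 0.57) / [0.57(1 − 0.79)]
n = 0.3397 / 0.1197 ≈ 2.8379

2.84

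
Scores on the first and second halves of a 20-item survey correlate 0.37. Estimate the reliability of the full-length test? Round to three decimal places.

The full test is twice the length of either half (n = 2).
r_full = 2r_hh / (1 + r_hh) = 2 × 0.37 / (1 + 0.37)
r_full = 0.7400 / 1.3700 ≈ 0.5401

0.540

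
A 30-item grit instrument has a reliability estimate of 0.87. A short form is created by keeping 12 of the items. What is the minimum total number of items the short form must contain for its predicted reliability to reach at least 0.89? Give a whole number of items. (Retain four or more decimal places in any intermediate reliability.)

37

Short-form reliability: n = 12/30 = 0.4000; r_12 = n·r/(1+(n−1)r) ≈ 0.7280
Then solve for n' with r_old = 0.7280, r_target = 0.89: n' = 0.89(1 − 0.7280)/[0.7280(1 − 0.89)] = 3.0230
Total items = 3.0230 × 12 = 36.28, rounded up to 37.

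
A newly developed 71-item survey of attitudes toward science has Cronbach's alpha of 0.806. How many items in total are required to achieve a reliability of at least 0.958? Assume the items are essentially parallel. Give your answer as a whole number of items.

Invert Spearman-Brown to solve for n:
n = r_target (1 − r_old) / [ r_old (1 − r_target) ]
n = 0.958 × (1 − 0.806) / [ 0.806 × (1 − 0.958) ]
n = 0.185852 / 0.033852 ≈ 5.4901
5.4901 × 71 = 389.80 → 390 items

390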